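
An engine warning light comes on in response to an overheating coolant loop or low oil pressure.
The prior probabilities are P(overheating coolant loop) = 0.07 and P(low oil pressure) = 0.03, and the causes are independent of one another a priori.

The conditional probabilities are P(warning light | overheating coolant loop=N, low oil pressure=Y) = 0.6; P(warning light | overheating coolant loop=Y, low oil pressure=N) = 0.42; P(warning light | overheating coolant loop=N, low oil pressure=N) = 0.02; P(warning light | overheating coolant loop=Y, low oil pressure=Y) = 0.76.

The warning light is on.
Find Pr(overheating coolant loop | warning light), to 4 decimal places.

Pr(overheating coolant loop | warning light) ≈ 0.4640

Enumerate the 4 (overheating coolant loop, low oil pressure) configurations and weight by the priors:
  P(warning light) = 0.02×0.93×0.97 + 0.6×0.93×0.03 + 0.42×0.07×0.97 + 0.76×0.07×0.03
        = 0.018042 + 0.016740 + 0.028518 + 0.001596 = 0.064896
Keeping only the overheating coolant loop-present terms gives 0.030114, so
  P(overheating coolant loop | warning light) = 0.030114 / 0.064896 ≈ 0.4640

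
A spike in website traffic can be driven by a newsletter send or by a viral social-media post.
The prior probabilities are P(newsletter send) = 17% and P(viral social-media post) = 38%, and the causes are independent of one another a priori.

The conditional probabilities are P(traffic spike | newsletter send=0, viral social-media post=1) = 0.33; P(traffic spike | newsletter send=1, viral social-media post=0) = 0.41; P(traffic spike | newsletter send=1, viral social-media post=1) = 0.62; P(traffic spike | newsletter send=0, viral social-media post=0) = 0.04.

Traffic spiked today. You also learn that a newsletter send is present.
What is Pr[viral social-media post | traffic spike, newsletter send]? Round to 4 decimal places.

Pr[viral social-media post | traffic spike, newsletter send] ≈ 0.4810

P(traffic spike | newsletter send) = 0.41*0.62 + 0.62*0.38 = 0.254200 + 0.235600 = 0.489800
Restricting to configurations with viral social-media post present: 0.62*0.38 = 0.235600.
P(viral social-media post | traffic spike, newsletter send) = 0.235600 / 0.489800 ≈ 0.4810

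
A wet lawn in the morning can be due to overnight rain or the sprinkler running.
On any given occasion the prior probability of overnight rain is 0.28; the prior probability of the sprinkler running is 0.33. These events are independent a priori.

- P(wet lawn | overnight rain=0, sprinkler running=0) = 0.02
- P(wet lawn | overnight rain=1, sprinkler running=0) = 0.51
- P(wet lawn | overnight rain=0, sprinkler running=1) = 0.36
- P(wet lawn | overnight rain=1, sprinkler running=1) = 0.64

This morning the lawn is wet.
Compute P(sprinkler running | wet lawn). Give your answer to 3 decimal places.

P(sprinkler running | wet lawn) ≈ 0.579

Enumerate the 4 (overnight rain, sprinkler running) configurations and weight by the priors:
  P(wet lawn) = 0.02×0.72×0.67 + 0.36×0.72×0.33 + 0.51×0.28×0.67 + 0.64×0.28×0.33
        = 0.009648 + 0.085536 + 0.095676 + 0.059136 = 0.249996
The terms with sprinkler running present sum to 0.144672, so
  P(sprinkler running | wet lawn) = 0.144672 / 0.249996 ≈ 0.579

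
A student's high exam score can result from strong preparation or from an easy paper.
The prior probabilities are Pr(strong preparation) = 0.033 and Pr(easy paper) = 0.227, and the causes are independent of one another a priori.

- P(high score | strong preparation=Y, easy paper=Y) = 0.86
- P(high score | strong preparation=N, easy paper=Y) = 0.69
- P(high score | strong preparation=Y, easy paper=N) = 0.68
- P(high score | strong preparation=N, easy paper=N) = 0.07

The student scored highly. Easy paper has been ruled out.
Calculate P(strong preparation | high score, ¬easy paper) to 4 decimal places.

Enumerate both values of strong preparation and weight by the priors:
  P(high score | ¬easy paper) = 0.07*0.967 + 0.68*0.033
        = 0.067690 + 0.022440 = 0.090130
Keeping only the strong preparation-present terms gives 0.022440, so
  P(strong preparation | high score, ¬easy paper) = 0.022440 / 0.090130 ≈ 0.2490

P(strong preparation | high score, ¬easy paper) ≈ 0.2490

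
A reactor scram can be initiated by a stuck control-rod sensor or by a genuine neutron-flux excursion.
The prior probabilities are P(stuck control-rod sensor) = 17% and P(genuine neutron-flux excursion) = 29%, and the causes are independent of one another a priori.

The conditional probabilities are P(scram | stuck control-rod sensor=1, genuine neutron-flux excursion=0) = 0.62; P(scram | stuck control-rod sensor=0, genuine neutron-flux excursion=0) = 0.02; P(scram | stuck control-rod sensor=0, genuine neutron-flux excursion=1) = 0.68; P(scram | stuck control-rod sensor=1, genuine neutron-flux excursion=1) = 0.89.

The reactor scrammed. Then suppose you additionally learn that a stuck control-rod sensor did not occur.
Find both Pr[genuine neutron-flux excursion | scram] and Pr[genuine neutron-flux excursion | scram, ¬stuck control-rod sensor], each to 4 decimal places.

Pr[genuine neutron-flux excursion | scram] ≈ 0.7055; Pr[genuine neutron-flux excursion | scram, ¬stuck control-rod sensor] ≈ 0.9328

Weight on genuine neutron-flux excursion=true, given the evidence: 0.163676 + 0.043877 = 0.207553
The normalizing constant is 0.02·0.83·0.71 + 0.68·0.83·0.29 + 0.62·0.17·0.71 + 0.89·0.17·0.29 = 0.294173
P(genuine neutron-flux excursion | scram) = 0.207553/0.294173 ≈ 0.7055

Now also conditioning on stuck control-rod sensor≠true:
P(scram | ¬stuck control-rod sensor) = 0.02*0.71 + 0.68*0.29 = 0.014200 + 0.197200 = 0.211400
Restricting to configurations with genuine neutron-flux excursion present: 0.68*0.29 = 0.197200.
So P(genuine neutron-flux excursion | scram, ¬stuck control-rod sensor) = 0.197200/0.211400 ≈ 0.9328.
Ruling out stuck control-rod sensor raises the posterior on genuine neutron-flux excursion — the flip side of explaining away.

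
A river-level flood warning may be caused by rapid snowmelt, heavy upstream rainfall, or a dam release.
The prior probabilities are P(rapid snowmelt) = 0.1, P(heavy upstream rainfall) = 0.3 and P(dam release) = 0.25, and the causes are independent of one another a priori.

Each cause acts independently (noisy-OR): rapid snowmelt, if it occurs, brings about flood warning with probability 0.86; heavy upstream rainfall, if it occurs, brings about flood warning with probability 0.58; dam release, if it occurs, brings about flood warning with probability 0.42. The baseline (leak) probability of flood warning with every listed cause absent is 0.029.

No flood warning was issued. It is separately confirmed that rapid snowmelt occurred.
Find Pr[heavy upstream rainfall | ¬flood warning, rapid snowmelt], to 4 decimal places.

Pr[heavy upstream rainfall | ¬flood warning, rapid snowmelt] ≈ 0.1525

Under noisy-OR, P(flood warning | causes) = 1 − (1−0.029)·∏(1−qᵢ) over the active causes.
P(¬flood warning | rapid snowmelt) = 0.13594*0.7*0.75 + 0.078845*0.7*0.25 + 0.057095*0.3*0.75 + 0.033115*0.3*0.25 = 0.071369 + 0.013798 + 0.012846 + 0.002484 = 0.100497
Restricting to configurations with heavy upstream rainfall present: 0.012846 + 0.002484 = 0.015330.
So P(heavy upstream rainfall | ¬flood warning, rapid snowmelt) = 0.015330/0.100497 ≈ 0.1525.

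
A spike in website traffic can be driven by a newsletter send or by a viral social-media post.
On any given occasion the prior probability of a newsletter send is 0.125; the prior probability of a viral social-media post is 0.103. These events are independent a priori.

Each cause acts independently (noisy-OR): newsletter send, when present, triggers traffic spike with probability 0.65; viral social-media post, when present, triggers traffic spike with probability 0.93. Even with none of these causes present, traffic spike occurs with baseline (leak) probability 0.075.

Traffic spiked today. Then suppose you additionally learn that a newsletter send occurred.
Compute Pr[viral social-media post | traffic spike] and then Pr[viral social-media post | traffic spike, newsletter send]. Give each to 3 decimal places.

Under noisy-OR, P(traffic spike | causes) = 1 − (1−0.075)·∏(1−qᵢ) over the active causes.
Numerator (weight on configurations with viral social-media post): 0.084289 + 0.012583 = 0.096872
Denominator P(traffic spike): 0.075×0.875×0.897 + 0.93525×0.875×0.103 + 0.67625×0.125×0.897 + 0.977337×0.125×0.103 = 0.231563
Posterior = 0.096872 / 0.231563 ≈ 0.418

Now also conditioning on newsletter send=true:
P(traffic spike | newsletter send) = 0.67625*0.897 + 0.977337*0.103 = 0.606596 + 0.100666 = 0.707262
Of this, 0.100666 comes from 0.977337*0.103 (the viral social-media post=true cases).
P(viral social-media post | traffic spike, newsletter send) = 0.100666 / 0.707262 ≈ 0.142
The drop from 0.418 to 0.142 is the explaining-away (discounting) effect.

Pr[viral social-media post | traffic spike] ≈ 0.418; Pr[viral social-media post | traffic spike, newsletter send] ≈ 0.142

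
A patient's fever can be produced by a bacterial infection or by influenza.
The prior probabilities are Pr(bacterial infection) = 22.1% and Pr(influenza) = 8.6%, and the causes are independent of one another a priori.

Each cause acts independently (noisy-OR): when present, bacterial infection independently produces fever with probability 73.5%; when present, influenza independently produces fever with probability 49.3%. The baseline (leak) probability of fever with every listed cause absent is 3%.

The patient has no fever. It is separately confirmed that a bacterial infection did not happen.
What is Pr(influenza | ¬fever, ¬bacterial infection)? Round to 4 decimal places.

Under noisy-OR, P(fever | causes) = 1 − (1−0.03)·∏(1−qᵢ) over the active causes.
Numerator (weight on configurations with influenza): 0.49179*0.086 = 0.042294
The normalizing constant is 0.97*0.914 + 0.49179*0.086 = 0.928874
Posterior = 0.042294 / 0.928874 ≈ 0.0455

Pr(influenza | ¬fever, ¬bacterial infection) ≈ 0.0455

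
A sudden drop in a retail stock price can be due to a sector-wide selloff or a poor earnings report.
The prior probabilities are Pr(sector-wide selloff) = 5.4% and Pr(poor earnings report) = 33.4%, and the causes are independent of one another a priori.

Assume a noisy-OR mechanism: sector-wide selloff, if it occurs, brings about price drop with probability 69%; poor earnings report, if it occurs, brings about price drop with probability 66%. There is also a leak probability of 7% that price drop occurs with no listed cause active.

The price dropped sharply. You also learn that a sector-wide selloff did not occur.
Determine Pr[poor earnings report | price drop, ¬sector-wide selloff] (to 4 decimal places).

Pr[poor earnings report | price drop, ¬sector-wide selloff] ≈ 0.8305

Under noisy-OR, P(price drop | causes) = 1 − (1−0.07)·∏(1−qᵢ) over the active causes.
For the numerator, keep only poor earnings report=true terms: 0.6838*0.334 = 0.228389
Normalizer over all consistent configurations: 0.07*0.666 + 0.6838*0.334 = 0.275009
P(poor earnings report | price drop, ¬sector-wide selloff) = 0.228389/0.275009 ≈ 0.8305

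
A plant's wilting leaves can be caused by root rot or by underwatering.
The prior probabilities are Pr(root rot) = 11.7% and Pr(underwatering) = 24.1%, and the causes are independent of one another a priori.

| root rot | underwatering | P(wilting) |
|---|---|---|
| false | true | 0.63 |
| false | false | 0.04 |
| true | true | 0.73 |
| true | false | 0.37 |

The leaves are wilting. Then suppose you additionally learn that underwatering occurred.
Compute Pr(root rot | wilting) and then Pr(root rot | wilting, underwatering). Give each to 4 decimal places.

Pr(root rot | wilting) ≈ 0.2494; Pr(root rot | wilting, underwatering) ≈ 0.1331

Weight on root rot=true, given the evidence: 0.032857 + 0.020584 = 0.053441
The normalizing constant is 0.04·0.883·0.759 + 0.63·0.883·0.241 + 0.37·0.117·0.759 + 0.73·0.117·0.241 = 0.214315
Posterior = 0.053441 / 0.214315 ≈ 0.2494

Now condition on the additional information:
By total probability over both values of root rot:
  P(wilting | underwatering) = 0.63*0.883 + 0.73*0.117
        = 0.556290 + 0.085410 = 0.641700
Configurations with root rot contribute 0.085410, so
  P(root rot | wilting, underwatering) = 0.085410 / 0.641700 ≈ 0.1331
The drop from 0.2494 to 0.1331 is the explaining-away (discounting) effect.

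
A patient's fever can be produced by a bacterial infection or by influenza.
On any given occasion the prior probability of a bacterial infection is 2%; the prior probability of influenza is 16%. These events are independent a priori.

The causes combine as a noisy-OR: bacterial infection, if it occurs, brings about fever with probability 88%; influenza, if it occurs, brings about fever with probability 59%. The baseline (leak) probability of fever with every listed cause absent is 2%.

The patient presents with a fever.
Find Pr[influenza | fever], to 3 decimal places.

Under noisy-OR, P(fever | causes) = 1 − (1−0.02)·∏(1−qᵢ) over the active causes.
Enumerate the 4 (bacterial infection, influenza) configurations and weight by the priors:
  P(fever) = 0.02·0.98·0.84 + 0.5982·0.98·0.16 + 0.8824·0.02·0.84 + 0.951784·0.02·0.16
        = 0.016464 + 0.093798 + 0.014824 + 0.003046 = 0.128132
The terms with influenza present sum to 0.096844, so
  P(influenza | fever) = 0.096844 / 0.128132 ≈ 0.756

Pr[influenza | fever] ≈ 0.756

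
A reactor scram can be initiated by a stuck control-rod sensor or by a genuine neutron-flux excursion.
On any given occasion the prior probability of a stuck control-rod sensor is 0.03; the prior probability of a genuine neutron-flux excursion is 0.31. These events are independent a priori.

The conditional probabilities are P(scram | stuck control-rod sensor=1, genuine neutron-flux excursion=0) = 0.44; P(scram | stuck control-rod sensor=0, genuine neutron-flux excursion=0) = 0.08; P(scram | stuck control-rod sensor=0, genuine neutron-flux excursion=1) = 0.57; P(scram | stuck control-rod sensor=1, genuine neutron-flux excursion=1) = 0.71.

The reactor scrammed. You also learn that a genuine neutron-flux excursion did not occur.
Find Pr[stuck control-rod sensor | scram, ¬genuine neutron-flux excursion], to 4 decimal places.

Pr[stuck control-rod sensor | scram, ¬genuine neutron-flux excursion] ≈ 0.1454

P(scram | ¬genuine neutron-flux excursion) = 0.08×0.97 + 0.44×0.03 = 0.077600 + 0.013200 = 0.090800
Of this, 0.013200 comes from 0.44×0.03 (the stuck control-rod sensor=true cases).
Hence the posterior is 0.013200/0.090800 ≈ 0.1454.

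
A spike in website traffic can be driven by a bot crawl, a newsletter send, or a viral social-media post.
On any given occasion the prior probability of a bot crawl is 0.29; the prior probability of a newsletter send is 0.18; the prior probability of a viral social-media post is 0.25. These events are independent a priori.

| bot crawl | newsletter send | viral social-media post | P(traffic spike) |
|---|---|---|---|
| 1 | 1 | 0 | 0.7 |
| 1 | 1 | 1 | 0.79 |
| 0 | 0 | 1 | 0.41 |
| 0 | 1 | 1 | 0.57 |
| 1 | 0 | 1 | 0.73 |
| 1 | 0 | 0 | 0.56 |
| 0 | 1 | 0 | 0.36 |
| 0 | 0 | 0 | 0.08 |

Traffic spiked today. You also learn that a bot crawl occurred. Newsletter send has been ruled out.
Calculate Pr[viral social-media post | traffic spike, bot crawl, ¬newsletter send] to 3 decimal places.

Pr[viral social-media post | traffic spike, bot crawl, ¬newsletter send] ≈ 0.303

By total probability over both values of viral social-media post:
  P(traffic spike | bot crawl, ¬newsletter send) = 0.56·0.75 + 0.73·0.25
        = 0.420000 + 0.182500 = 0.602500
Keeping only the viral social-media post-present terms gives 0.182500, so
  P(viral social-media post | traffic spike, bot crawl, ¬newsletter send) = 0.182500 / 0.602500 ≈ 0.303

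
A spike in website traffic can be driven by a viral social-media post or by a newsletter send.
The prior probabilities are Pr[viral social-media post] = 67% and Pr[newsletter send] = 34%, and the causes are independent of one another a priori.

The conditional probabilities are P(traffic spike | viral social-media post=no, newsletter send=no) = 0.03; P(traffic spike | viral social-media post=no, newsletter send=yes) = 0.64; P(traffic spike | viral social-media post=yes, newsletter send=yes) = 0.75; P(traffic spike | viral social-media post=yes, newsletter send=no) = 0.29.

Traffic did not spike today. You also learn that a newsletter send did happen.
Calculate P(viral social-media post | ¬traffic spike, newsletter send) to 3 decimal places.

P(viral social-media post | ¬traffic spike, newsletter send) ≈ 0.585

By total probability over both values of viral social-media post:
  P(¬traffic spike | newsletter send) = 0.36·0.33 + 0.25·0.67
        = 0.118800 + 0.167500 = 0.286300
Keeping only the viral social-media post-present terms gives 0.167500, so
  P(viral social-media post | ¬traffic spike, newsletter send) = 0.167500 / 0.286300 ≈ 0.585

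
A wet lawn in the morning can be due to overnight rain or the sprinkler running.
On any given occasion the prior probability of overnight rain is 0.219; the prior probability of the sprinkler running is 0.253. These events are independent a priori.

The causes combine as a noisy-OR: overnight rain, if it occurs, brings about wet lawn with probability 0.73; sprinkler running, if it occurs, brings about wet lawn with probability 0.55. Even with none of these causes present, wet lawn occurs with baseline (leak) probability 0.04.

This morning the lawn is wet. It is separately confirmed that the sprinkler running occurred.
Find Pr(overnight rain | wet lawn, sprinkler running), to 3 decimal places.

Under noisy-OR, P(wet lawn | causes) = 1 − (1−0.04)·∏(1−qᵢ) over the active causes.
Sum P(wet lawn|·) weighted by the priors over both values of overnight rain:
  P(wet lawn | sprinkler running) = 0.568·0.781 + 0.88336·0.219
        = 0.443608 + 0.193456 = 0.637064
The terms with overnight rain present sum to 0.193456, so
  P(overnight rain | wet lawn, sprinkler running) = 0.193456 / 0.637064 ≈ 0.304

Pr(overnight rain | wet lawn, sprinkler running) ≈ 0.304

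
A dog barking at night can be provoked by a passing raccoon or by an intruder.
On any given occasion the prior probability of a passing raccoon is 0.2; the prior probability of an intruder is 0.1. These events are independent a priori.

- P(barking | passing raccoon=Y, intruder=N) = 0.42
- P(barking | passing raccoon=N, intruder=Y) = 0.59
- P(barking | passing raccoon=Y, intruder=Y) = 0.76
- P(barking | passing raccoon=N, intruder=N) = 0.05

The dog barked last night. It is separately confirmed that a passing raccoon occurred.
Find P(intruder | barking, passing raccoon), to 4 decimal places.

P(intruder | barking, passing raccoon) ≈ 0.1674

For the numerator, keep only intruder=true terms: 0.76×0.1 = 0.076000
The normalizing constant is 0.42×0.9 + 0.76×0.1 = 0.454000
Posterior = 0.076000 / 0.454000 ≈ 0.1674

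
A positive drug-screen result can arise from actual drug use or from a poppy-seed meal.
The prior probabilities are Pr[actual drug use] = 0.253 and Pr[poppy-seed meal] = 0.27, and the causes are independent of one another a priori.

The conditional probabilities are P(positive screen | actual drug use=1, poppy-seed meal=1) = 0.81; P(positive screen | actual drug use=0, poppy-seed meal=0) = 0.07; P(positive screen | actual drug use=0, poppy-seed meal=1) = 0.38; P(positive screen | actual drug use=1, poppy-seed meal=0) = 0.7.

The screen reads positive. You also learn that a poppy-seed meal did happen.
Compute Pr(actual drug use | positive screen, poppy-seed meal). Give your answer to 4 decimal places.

Numerator (weight on configurations with actual drug use): 0.81·0.253 = 0.204930
The normalizing constant is 0.38·0.747 + 0.81·0.253 = 0.488790
Posterior = 0.204930 / 0.488790 ≈ 0.4193

Pr(actual drug use | positive screen, poppy-seed meal) ≈ 0.4193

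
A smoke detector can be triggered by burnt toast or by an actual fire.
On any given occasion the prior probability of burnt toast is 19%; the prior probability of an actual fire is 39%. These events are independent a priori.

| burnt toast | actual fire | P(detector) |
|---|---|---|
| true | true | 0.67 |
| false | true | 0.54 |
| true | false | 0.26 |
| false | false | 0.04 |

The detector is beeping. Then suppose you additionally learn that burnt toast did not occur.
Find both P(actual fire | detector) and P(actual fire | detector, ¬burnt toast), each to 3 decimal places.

P(detector) = 0.04*0.81*0.61 + 0.54*0.81*0.39 + 0.26*0.19*0.61 + 0.67*0.19*0.39 = 0.019764 + 0.170586 + 0.030134 + 0.049647 = 0.270131
Of this, 0.220233 comes from 0.170586 + 0.049647 (the actual fire=true cases).
P(actual fire | detector) = 0.220233 / 0.270131 ≈ 0.815

With the extra evidence:
Sum P(detector|·) weighted by the priors over both values of actual fire:
  P(detector | ¬burnt toast) = 0.04×0.61 + 0.54×0.39
        = 0.024400 + 0.210600 = 0.235000
Configurations with actual fire contribute 0.210600, so
  P(actual fire | detector, ¬burnt toast) = 0.210600 / 0.235000 ≈ 0.896
Ruling out burnt toast raises the posterior on actual fire — the flip side of explaining away.

P(actual fire | detector) ≈ 0.815; P(actual fire | detector, ¬burnt toast) ≈ 0.896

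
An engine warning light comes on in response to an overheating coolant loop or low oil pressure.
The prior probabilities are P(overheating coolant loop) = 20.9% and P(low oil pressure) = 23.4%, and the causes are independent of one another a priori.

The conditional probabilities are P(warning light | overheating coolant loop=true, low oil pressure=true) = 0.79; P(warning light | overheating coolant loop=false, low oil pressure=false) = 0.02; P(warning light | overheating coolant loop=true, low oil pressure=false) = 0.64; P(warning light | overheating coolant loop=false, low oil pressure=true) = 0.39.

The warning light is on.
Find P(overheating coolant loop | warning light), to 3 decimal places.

For the numerator, keep only overheating coolant loop=true terms: 0.102460 + 0.038636 = 0.141096
Denominator P(warning light): 0.02×0.791×0.766 + 0.39×0.791×0.234 + 0.64×0.209×0.766 + 0.79×0.209×0.234 = 0.225401
P(overheating coolant loop | warning light) = 0.141096/0.225401 ≈ 0.626

P(overheating coolant loop | warning light) ≈ 0.626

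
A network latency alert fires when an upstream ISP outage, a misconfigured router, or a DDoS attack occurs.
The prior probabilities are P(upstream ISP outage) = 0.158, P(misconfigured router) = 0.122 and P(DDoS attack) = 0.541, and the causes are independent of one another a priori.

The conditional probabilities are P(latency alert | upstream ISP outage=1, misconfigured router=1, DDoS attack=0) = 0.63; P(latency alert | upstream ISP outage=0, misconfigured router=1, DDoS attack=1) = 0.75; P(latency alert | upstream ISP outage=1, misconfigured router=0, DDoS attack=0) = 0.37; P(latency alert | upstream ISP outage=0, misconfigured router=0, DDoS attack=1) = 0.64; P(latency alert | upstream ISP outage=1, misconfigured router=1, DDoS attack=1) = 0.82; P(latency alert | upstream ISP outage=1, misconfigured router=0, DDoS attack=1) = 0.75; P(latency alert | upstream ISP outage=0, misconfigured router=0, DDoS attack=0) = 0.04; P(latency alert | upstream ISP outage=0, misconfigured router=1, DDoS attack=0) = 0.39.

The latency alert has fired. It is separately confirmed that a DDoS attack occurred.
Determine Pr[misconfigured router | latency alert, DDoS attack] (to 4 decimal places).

P(latency alert | DDoS attack) = 0.64×0.842×0.878 + 0.75×0.842×0.122 + 0.75×0.158×0.878 + 0.82×0.158×0.122 = 0.473137 + 0.077043 + 0.104043 + 0.015806 = 0.670029
Restricting to configurations with misconfigured router present: 0.077043 + 0.015806 = 0.092849.
P(misconfigured router | latency alert, DDoS attack) = 0.092849 / 0.670029 ≈ 0.1386

Pr[misconfigured router | latency alert, DDoS attack] ≈ 0.1386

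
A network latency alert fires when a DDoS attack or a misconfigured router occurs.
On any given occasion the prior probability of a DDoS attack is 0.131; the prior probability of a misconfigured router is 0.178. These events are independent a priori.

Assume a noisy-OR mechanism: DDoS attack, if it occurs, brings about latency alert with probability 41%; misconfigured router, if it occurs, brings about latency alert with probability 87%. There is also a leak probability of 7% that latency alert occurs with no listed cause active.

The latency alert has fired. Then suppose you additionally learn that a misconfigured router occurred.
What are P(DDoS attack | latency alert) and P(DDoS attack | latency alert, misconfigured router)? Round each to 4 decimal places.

P(DDoS attack | latency alert) ≈ 0.2742; P(DDoS attack | latency alert, misconfigured router) ≈ 0.1374

Under noisy-OR, P(latency alert | causes) = 1 − (1−0.07)·∏(1−qᵢ) over the active causes.
P(latency alert) = 0.07*0.869*0.822 + 0.8791*0.869*0.178 + 0.4513*0.131*0.822 + 0.928669*0.131*0.178 = 0.050002 + 0.135981 + 0.048597 + 0.021655 = 0.256235
The DDoS attack-present share is 0.048597 + 0.021655 = 0.070252.
Hence the posterior is 0.070252/0.256235 ≈ 0.2742.

With the extra evidence:
Numerator (weight on configurations with DDoS attack): 0.928669×0.131 = 0.121656
Denominator P(latency alert | misconfigured router): 0.8791×0.869 + 0.928669×0.131 = 0.885594
Posterior = 0.121656 / 0.885594 ≈ 0.1374
The drop from 0.2742 to 0.1374 is the explaining-away (discounting) effect.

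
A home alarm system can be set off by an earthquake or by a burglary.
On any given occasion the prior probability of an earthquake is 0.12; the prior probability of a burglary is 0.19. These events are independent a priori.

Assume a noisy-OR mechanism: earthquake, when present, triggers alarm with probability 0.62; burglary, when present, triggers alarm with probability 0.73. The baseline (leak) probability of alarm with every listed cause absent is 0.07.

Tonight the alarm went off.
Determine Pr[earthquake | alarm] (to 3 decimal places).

Under noisy-OR, P(alarm | causes) = 1 − (1−0.07)·∏(1−qᵢ) over the active causes.
Enumerate the 4 (earthquake, burglary) configurations and weight by the priors:
  P(alarm) = 0.07·0.88·0.81 + 0.7489·0.88·0.19 + 0.6466·0.12·0.81 + 0.904582·0.12·0.19
        = 0.049896 + 0.125216 + 0.062850 + 0.020624 = 0.258586
The terms with earthquake present sum to 0.083474, so
  P(earthquake | alarm) = 0.083474 / 0.258586 ≈ 0.323

Pr[earthquake | alarm] ≈ 0.323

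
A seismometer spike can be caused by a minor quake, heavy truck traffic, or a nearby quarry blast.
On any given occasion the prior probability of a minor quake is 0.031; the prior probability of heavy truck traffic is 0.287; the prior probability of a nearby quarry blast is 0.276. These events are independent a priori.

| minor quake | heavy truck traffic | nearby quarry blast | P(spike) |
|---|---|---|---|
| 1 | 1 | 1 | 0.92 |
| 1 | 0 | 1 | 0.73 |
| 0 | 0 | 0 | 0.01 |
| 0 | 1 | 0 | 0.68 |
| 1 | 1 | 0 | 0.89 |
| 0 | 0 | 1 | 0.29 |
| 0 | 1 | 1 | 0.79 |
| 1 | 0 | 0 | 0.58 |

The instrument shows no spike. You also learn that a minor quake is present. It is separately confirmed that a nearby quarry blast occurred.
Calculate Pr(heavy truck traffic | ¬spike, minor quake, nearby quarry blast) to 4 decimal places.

Sum P(¬spike|·) weighted by the priors over both values of heavy truck traffic:
  P(¬spike | minor quake, nearby quarry blast) = 0.27×0.713 + 0.08×0.287
        = 0.192510 + 0.022960 = 0.215470
The terms with heavy truck traffic present sum to 0.022960, so
  P(heavy truck traffic | ¬spike, minor quake, nearby quarry blast) = 0.022960 / 0.215470 ≈ 0.1066

Pr(heavy truck traffic | ¬spike, minor quake, nearby quarry blast) ≈ 0.1066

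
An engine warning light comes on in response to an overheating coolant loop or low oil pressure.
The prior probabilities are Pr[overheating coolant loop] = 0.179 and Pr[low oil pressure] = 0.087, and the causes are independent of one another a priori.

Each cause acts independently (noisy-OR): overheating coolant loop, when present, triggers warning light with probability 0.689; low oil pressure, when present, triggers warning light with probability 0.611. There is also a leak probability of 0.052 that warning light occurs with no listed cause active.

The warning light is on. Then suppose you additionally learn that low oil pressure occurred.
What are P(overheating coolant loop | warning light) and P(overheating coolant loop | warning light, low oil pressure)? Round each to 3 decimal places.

Under noisy-OR, P(warning light | causes) = 1 − (1−0.052)·∏(1−qᵢ) over the active causes.
Weight on overheating coolant loop=true, given the evidence: 0.115244 + 0.013787 = 0.129031
The normalizing constant is 0.052*0.821*0.913 + 0.631228*0.821*0.087 + 0.705172*0.179*0.913 + 0.885312*0.179*0.087 = 0.213096
Posterior = 0.129031 / 0.213096 ≈ 0.606

With the extra evidence:
Weight on overheating coolant loop=true, given the evidence: 0.885312·0.179 = 0.158471
The normalizing constant is 0.631228·0.821 + 0.885312·0.179 = 0.676709
Posterior = 0.158471 / 0.676709 ≈ 0.234
The drop from 0.606 to 0.234 is the explaining-away (discounting) effect.

P(overheating coolant loop | warning light) ≈ 0.606; P(overheating coolant loop | warning light, low oil pressure) ≈ 0.234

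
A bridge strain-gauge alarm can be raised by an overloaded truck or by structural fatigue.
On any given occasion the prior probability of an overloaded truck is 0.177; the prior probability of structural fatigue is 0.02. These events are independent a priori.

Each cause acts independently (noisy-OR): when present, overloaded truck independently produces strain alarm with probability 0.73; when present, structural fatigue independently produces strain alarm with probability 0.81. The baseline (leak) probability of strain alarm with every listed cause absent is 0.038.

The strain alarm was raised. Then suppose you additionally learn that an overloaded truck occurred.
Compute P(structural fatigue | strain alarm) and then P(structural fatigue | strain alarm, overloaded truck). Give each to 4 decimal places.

Under noisy-OR, P(strain alarm | causes) = 1 − (1−0.038)·∏(1−qᵢ) over the active causes.
For the numerator, keep only structural fatigue=true terms: 0.013451 + 0.003365 = 0.016816
The normalizing constant is 0.038·0.823·0.98 + 0.81722·0.823·0.02 + 0.74026·0.177·0.98 + 0.950649·0.177·0.02 = 0.175870
Posterior = 0.016816 / 0.175870 ≈ 0.0956

Now also conditioning on overloaded truck=true:
Sum P(strain alarm|·) weighted by the priors over both values of structural fatigue:
  P(strain alarm | overloaded truck) = 0.74026·0.98 + 0.950649·0.02
        = 0.725455 + 0.019013 = 0.744468
The terms with structural fatigue present sum to 0.019013, so
  P(structural fatigue | strain alarm, overloaded truck) = 0.019013 / 0.744468 ≈ 0.0255
The drop from 0.0956 to 0.0255 is the explaining-away (discounting) effect.

P(structural fatigue | strain alarm) ≈ 0.0956; P(structural fatigue | strain alarm, overloaded truck) ≈ 0.0255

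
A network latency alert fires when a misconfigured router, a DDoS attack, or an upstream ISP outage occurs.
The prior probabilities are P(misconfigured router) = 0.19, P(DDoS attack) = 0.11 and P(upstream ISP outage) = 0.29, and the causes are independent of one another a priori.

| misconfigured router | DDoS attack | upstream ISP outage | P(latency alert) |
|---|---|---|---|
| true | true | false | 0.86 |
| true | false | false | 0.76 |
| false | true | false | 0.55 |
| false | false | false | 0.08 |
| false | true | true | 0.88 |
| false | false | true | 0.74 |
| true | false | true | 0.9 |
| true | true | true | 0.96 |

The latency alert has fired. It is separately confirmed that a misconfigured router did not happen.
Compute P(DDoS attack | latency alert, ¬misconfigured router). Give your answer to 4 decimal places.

P(DDoS attack | latency alert, ¬misconfigured router) ≈ 0.2272

P(latency alert | ¬misconfigured router) = 0.08·0.89·0.71 + 0.74·0.89·0.29 + 0.55·0.11·0.71 + 0.88·0.11·0.29 = 0.050552 + 0.190994 + 0.042955 + 0.028072 = 0.312573
The DDoS attack-present share is 0.042955 + 0.028072 = 0.071027.
P(DDoS attack | latency alert, ¬misconfigured router) = 0.071027 / 0.312573 ≈ 0.2272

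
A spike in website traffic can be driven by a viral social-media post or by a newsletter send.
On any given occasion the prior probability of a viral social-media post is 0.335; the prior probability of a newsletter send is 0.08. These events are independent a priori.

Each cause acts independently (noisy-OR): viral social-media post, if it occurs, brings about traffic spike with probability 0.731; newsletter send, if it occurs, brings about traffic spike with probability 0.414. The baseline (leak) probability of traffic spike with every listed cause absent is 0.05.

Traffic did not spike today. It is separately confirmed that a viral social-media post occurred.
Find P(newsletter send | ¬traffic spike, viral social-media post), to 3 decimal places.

P(newsletter send | ¬traffic spike, viral social-media post) ≈ 0.048

Under noisy-OR, P(traffic spike | causes) = 1 − (1−0.05)·∏(1−qᵢ) over the active causes.
Weight on newsletter send=true, given the evidence: 0.149752*0.08 = 0.011980
Denominator P(¬traffic spike | viral social-media post): 0.25555*0.92 + 0.149752*0.08 = 0.247086
P(newsletter send | ¬traffic spike, viral social-media post) = 0.011980/0.247086 ≈ 0.048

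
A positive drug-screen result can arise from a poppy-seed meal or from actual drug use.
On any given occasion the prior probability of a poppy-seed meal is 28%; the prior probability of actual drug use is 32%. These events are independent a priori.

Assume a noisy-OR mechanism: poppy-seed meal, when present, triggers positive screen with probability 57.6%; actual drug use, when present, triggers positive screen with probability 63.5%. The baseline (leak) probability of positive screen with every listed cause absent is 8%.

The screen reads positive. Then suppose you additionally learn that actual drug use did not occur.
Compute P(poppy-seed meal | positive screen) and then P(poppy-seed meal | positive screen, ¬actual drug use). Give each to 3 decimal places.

Under noisy-OR, P(positive screen | causes) = 1 − (1−0.08)·∏(1−qᵢ) over the active causes.
P(positive screen) = 0.08*0.72*0.68 + 0.6642*0.72*0.32 + 0.60992*0.28*0.68 + 0.857621*0.28*0.32 = 0.039168 + 0.153032 + 0.116129 + 0.076843 = 0.385172
Restricting to configurations with poppy-seed meal present: 0.116129 + 0.076843 = 0.192972.
P(poppy-seed meal | positive screen) = 0.192972 / 0.385172 ≈ 0.501

With the extra evidence:
Enumerate both values of poppy-seed meal and weight by the priors:
  P(positive screen | ¬actual drug use) = 0.08·0.72 + 0.60992·0.28
        = 0.057600 + 0.170778 = 0.228378
Configurations with poppy-seed meal contribute 0.170778, so
  P(poppy-seed meal | positive screen, ¬actual drug use) = 0.170778 / 0.228378 ≈ 0.748
Ruling out actual drug use raises the posterior on poppy-seed meal — the flip side of explaining away.

P(poppy-seed meal | positive screen) ≈ 0.501; P(poppy-seed meal | positive screen, ¬actual drug use) ≈ 0.748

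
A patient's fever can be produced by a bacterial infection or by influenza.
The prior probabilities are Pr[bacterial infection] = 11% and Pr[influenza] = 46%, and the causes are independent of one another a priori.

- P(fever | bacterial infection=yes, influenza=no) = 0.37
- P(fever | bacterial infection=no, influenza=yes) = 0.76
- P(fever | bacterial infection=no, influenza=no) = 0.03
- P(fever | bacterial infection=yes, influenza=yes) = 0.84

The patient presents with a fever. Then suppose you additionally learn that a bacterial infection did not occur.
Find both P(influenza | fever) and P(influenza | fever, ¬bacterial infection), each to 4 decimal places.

Sum P(fever|·) weighted by the priors over the 4 (bacterial infection, influenza) configurations:
  P(fever) = 0.03×0.89×0.54 + 0.76×0.89×0.46 + 0.37×0.11×0.54 + 0.84×0.11×0.46
        = 0.014418 + 0.311144 + 0.021978 + 0.042504 = 0.390044
The terms with influenza present sum to 0.353648, so
  P(influenza | fever) = 0.353648 / 0.390044 ≈ 0.9067

With the extra evidence:
For the numerator, keep only influenza=true terms: 0.76·0.46 = 0.349600
Denominator P(fever | ¬bacterial infection): 0.03·0.54 + 0.76·0.46 = 0.365800
P(influenza | fever, ¬bacterial infection) = 0.349600/0.365800 ≈ 0.9557
With bacterial infection excluded, influenza must carry more of the explanatory weight for the fever.

P(influenza | fever) ≈ 0.9067; P(influenza | fever, ¬bacterial infection) ≈ 0.9557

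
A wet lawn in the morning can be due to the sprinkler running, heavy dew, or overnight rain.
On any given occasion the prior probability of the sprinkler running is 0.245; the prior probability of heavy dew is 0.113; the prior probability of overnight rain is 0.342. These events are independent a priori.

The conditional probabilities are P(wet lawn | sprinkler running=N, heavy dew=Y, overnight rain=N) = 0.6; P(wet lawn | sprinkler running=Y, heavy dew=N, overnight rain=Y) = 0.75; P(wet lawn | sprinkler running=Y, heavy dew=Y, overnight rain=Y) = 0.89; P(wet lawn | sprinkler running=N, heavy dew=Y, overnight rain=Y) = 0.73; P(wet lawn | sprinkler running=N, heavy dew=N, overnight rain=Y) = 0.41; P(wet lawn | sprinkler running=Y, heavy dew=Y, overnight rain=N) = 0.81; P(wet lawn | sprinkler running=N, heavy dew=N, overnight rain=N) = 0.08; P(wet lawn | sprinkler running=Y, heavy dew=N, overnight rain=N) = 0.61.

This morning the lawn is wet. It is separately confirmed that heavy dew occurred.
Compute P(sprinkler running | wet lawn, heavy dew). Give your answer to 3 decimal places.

P(sprinkler running | wet lawn, heavy dew) ≈ 0.297

Sum P(wet lawn|·) weighted by the priors over the 4 (sprinkler running, overnight rain) configurations:
  P(wet lawn | heavy dew) = 0.6*0.755*0.658 + 0.73*0.755*0.342 + 0.81*0.245*0.658 + 0.89*0.245*0.342
        = 0.298074 + 0.188493 + 0.130580 + 0.074573 = 0.691720
The terms with sprinkler running present sum to 0.205153, so
  P(sprinkler running | wet lawn, heavy dew) = 0.205153 / 0.691720 ≈ 0.297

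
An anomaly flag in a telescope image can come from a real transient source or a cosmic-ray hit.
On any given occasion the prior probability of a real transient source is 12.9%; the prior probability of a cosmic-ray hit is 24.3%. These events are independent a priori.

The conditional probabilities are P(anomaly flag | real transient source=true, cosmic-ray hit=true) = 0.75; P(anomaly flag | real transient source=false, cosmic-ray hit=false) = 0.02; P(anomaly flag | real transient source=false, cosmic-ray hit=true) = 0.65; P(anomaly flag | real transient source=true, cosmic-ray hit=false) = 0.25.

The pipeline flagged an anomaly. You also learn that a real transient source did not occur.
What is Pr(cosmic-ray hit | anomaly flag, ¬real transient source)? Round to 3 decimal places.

P(anomaly flag | ¬real transient source) = 0.02×0.757 + 0.65×0.243 = 0.015140 + 0.157950 = 0.173090
Of this, 0.157950 comes from 0.65×0.243 (the cosmic-ray hit=true cases).
So P(cosmic-ray hit | anomaly flag, ¬real transient source) = 0.157950/0.173090 ≈ 0.913.

Pr(cosmic-ray hit | anomaly flag, ¬real transient source) ≈ 0.913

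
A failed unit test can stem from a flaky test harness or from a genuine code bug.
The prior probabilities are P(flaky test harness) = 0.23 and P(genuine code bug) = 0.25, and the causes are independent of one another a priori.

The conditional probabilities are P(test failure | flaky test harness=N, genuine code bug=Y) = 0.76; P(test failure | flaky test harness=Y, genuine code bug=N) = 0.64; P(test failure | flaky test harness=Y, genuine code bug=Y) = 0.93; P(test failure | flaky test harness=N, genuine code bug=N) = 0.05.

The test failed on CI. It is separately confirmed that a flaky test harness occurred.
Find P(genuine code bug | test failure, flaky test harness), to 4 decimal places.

Enumerate both values of genuine code bug and weight by the priors:
  P(test failure | flaky test harness) = 0.64*0.75 + 0.93*0.25
        = 0.480000 + 0.232500 = 0.712500
Keeping only the genuine code bug-present terms gives 0.232500, so
  P(genuine code bug | test failure, flaky test harness) = 0.232500 / 0.712500 ≈ 0.3263

P(genuine code bug | test failure, flaky test harness) ≈ 0.3263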